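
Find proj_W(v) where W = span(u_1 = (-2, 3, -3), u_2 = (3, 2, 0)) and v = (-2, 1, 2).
proj_W(v) = (-145/143, -137/286, -3/22)

Set up U = [u_1 | ... | u_2] ∈ R^(3×2). The projector onto W = col(U) is P = U (U^T U)^(-1) U^T.
Compute U^T U =
  [22, 0]
  [0, 13],
and U^T v = (1, -4).
Solve U^T U · c = U^T v for the coefficients: c = (1/22, -4/13). The projection is proj_W(v) = U c.
Check: (v - proj_W(v)) · u_1 = 0  (should be 0).
Check: (v - proj_W(v)) · u_2 = 0  (should be 0).
Result: proj_W(v) = (-145/143, -137/286, -3/22).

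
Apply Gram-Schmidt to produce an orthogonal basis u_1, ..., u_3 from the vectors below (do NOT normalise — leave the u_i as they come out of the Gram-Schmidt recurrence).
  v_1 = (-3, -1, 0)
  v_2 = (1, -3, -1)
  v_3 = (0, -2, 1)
Orthogonal basis:
  u_1 = (-3, -1, 0)
  u_2 = (1, -3, -1)
  u_3 = (8/55, -24/55, 16/11)

Apply the Gram-Schmidt recurrence
  u_1 = v_1
  u_i = v_i − Σ_{j<i} ((v_i · u_j) / (u_j · u_j)) · u_j.

Step by step this gives:
  u_1 = (-3, -1, 0)
  u_2 = (1, -3, -1)
  u_3 = (8/55, -24/55, 16/11)

Orthogonality check:
  u_2 · u_1 = 0 (should be 0)
  u_3 · u_1 = 0 (should be 0)
  u_3 · u_2 = 0 (should be 0)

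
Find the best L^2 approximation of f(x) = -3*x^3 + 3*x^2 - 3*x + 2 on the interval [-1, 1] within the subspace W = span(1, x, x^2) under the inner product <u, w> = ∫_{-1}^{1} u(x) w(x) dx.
g(x) = 3*x^2 - 24*x/5 + 2

The best approximation g ∈ W is the orthogonal projection of f onto W. Writing g = a_0 + a_1 x + a_2 x^2, the coefficients solve the normal equations G · a = b where
  G_{ij} = <φ_i, φ_j> and b_i = <f, φ_i>, with φ_0 = 1, φ_1 = x, φ_2 = x^2.
G =
  [2, 0, 2/3]
  [0, 2/3, 0]
  [2/3, 0, 2/5],
b = (6, -16/5, 38/15).
Solving gives a_0 = 2, a_1 = -24/5, a_2 = 3, so
  g(x) = 3*x^2 - 24*x/5 + 2.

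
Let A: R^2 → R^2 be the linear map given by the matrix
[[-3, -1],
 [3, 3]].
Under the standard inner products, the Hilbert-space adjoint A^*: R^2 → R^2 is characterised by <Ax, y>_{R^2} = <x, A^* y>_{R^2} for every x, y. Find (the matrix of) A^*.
A^* = A^T =
[[-3, 3],
 [-1, 3]]

For real matrices with standard dot products, the defining identity <Ax, y> = <x, A^* y> gives (Ax)^T y = x^T (A^*) y, i.e. x^T A^T y = x^T (A^*) y. Since this holds for all x, y, we must have A^* = A^T. Therefore
A^* =
[[-3, 3],
 [-1, 3]].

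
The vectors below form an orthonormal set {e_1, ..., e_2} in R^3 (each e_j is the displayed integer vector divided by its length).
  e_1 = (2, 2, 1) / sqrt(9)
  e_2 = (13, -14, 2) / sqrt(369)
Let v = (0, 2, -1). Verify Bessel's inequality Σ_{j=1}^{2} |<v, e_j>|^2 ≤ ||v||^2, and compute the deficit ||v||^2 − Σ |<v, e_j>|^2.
Σ |<v, e_j>|^2 = 141/41; ||v||^2 = 5; deficit = 64/41

Write each e_j = u_j / sqrt(<u_j, u_j>) where u_j is the displayed integer vector. Then <v, e_j> = <v, u_j> / sqrt(<u_j, u_j>), so |<v, e_j>|^2 = <v, u_j>^2 / <u_j, u_j>.
Coefficients: <v, e_1> = 3/sqrt(9), <v, e_2> = -30/sqrt(369).
Square and sum: Σ |<v, e_j>|^2 = 141/41.
Compute ||v||^2 = v·v = 5.
Deficit = 5 − 141/41 = 64/41 ≥ 0, confirming Bessel's inequality. (The deficit equals ||v − Σ <v,e_j> e_j||^2, the squared distance from v to span{e_j}.)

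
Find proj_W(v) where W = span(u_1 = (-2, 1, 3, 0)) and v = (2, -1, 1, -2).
proj_W(v) = (2/7, -1/7, -3/7, 0)

Set up U = [u_1 | ... | u_1] ∈ R^(4×1). The projector onto W = col(U) is P = U (U^T U)^(-1) U^T.
Compute U^T U =
  [14],
and U^T v = (-2).
Solve U^T U · c = U^T v for the coefficients: c = (-1/7). The projection is proj_W(v) = U c.
Check: (v - proj_W(v)) · u_1 = 0  (should be 0).
Result: proj_W(v) = (2/7, -1/7, -3/7, 0).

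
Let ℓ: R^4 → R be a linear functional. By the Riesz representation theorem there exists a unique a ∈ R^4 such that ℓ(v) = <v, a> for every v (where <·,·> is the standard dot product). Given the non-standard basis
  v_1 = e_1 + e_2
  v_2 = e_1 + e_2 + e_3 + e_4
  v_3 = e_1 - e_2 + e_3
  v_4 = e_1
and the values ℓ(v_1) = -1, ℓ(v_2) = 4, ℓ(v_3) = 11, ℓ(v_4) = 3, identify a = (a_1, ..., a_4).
a = (3, -4, 4, 1)

Write a = (a_1, ..., a_4) in the standard basis. For each basis vector v_i, ℓ(v_i) = <v_i, a> is a linear equation in the a_j's. Collect the n equations into a matrix system V a = ℓ, where row i of V is v_i (expressed in the standard basis). Since V is invertible (lower-triangular with 1s on the diagonal, up to permutation), solve by back-substitution:
  V =
[[1, 1, 0, 0],
 [1, 1, 1, 1],
 [1, -1, 1, 0],
 [1, 0, 0, 0]]
  V a = (-1, 4, 11, 3)
Solving gives a = (3, -4, 4, 1).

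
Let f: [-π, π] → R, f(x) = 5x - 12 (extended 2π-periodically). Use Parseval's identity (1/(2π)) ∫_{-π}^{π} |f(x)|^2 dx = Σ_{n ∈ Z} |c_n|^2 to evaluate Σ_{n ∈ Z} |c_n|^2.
Σ |c_n|^2 = 25π^2/3 + 144

Expand and integrate term by term over [-π, π]:
  ∫ (5x)^2 dx = 25·(2π^3/3); ∫ 2·5·(-12)·x dx = 0 (odd integrand); ∫ (-12)^2 dx = 144·2π.
So (1/(2π)) ∫_{-π}^{π} (5x - 12)^2 dx = 25π^2/3 + 144 = 25π^2/3 + 144.
Parseval ⇒ Σ |c_n|^2 = 25π^2/3 + 144.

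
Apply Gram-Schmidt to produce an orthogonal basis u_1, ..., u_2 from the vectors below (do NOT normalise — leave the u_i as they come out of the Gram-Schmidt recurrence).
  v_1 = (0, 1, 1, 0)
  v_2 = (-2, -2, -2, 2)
Orthogonal basis:
  u_1 = (0, 1, 1, 0)
  u_2 = (-2, 0, 0, 2)

Apply the Gram-Schmidt recurrence
  u_1 = v_1
  u_i = v_i − Σ_{j<i} ((v_i · u_j) / (u_j · u_j)) · u_j.

Step by step this gives:
  u_1 = (0, 1, 1, 0)
  u_2 = (-2, 0, 0, 2)

Orthogonality check:
  u_2 · u_1 = 0 (should be 0)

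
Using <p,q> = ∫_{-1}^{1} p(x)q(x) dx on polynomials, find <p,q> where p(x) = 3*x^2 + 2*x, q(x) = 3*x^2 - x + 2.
<p,q> = 94/15

Expand the product: p(x)·q(x) = 9*x^4 + 3*x^3 + 4*x^2 + 4*x.
∫_{-1}^{1} of each monomial x^k gives [2/(k+1) if k even, 0 if k odd]. Integrating term-by-term (or equivalently evaluating the antiderivative F(x) = 9*x^5/5 + 3*x^4/4 + 4*x^3/3 + 2*x^2 at the endpoints):
  F(1) − F(−1) = 353/60 − (-23/60) = 94/15.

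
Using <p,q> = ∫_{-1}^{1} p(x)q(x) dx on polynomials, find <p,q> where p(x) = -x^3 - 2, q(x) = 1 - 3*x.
<p,q> = -14/5

Expand the product: p(x)·q(x) = 3*x^4 - x^3 + 6*x - 2.
∫_{-1}^{1} of each monomial x^k gives [2/(k+1) if k even, 0 if k odd]. Integrating term-by-term (or equivalently evaluating the antiderivative F(x) = 3*x^5/5 - x^4/4 + 3*x^2 - 2*x at the endpoints):
  F(1) − F(−1) = 27/20 − (83/20) = -14/5.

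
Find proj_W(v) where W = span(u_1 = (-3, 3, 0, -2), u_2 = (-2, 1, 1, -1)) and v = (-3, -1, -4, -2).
proj_W(v) = (-23/33, 67/33, -4/3, -10/11)

Set up U = [u_1 | ... | u_2] ∈ R^(4×2). The projector onto W = col(U) is P = U (U^T U)^(-1) U^T.
Compute U^T U =
  [22, 11]
  [11, 7],
and U^T v = (10, 3).
Solve U^T U · c = U^T v for the coefficients: c = (37/33, -4/3). The projection is proj_W(v) = U c.
Check: (v - proj_W(v)) · u_1 = 0  (should be 0).
Check: (v - proj_W(v)) · u_2 = 0  (should be 0).
Result: proj_W(v) = (-23/33, 67/33, -4/3, -10/11).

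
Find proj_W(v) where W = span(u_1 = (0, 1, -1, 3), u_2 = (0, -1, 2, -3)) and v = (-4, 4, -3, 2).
proj_W(v) = (0, 1, -3, 3)

Set up U = [u_1 | ... | u_2] ∈ R^(4×2). The projector onto W = col(U) is P = U (U^T U)^(-1) U^T.
Compute U^T U =
  [11, -12]
  [-12, 14],
and U^T v = (13, -16).
Solve U^T U · c = U^T v for the coefficients: c = (-1, -2). The projection is proj_W(v) = U c.
Check: (v - proj_W(v)) · u_1 = 0  (should be 0).
Check: (v - proj_W(v)) · u_2 = 0  (should be 0).
Result: proj_W(v) = (0, 1, -3, 3).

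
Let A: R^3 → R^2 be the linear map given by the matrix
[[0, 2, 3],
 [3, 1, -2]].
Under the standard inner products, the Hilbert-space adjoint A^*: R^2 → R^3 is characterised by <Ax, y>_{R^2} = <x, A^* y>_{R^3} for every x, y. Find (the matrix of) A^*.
A^* = A^T =
[[0, 3],
 [2, 1],
 [3, -2]]

For real matrices with standard dot products, the defining identity <Ax, y> = <x, A^* y> gives (Ax)^T y = x^T (A^*) y, i.e. x^T A^T y = x^T (A^*) y. Since this holds for all x, y, we must have A^* = A^T. Therefore
A^* =
[[0, 3],
 [2, 1],
 [3, -2]].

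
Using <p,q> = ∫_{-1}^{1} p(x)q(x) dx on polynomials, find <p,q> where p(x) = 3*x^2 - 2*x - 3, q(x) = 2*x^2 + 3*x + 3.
<p,q> = -88/5

Expand the product: p(x)·q(x) = 6*x^4 + 5*x^3 - 3*x^2 - 15*x - 9.
∫_{-1}^{1} of each monomial x^k gives [2/(k+1) if k even, 0 if k odd]. Integrating term-by-term (or equivalently evaluating the antiderivative F(x) = 6*x^5/5 + 5*x^4/4 - x^3 - 15*x^2/2 - 9*x at the endpoints):
  F(1) − F(−1) = -301/20 − (51/20) = -88/5.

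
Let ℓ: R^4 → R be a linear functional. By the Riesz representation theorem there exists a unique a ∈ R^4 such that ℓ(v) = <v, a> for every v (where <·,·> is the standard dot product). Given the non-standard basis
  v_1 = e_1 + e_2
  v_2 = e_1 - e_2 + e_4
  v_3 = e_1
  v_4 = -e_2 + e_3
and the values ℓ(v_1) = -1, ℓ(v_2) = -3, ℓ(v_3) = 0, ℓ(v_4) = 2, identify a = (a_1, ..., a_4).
a = (0, -1, 1, -4)

Write a = (a_1, ..., a_4) in the standard basis. For each basis vector v_i, ℓ(v_i) = <v_i, a> is a linear equation in the a_j's. Collect the n equations into a matrix system V a = ℓ, where row i of V is v_i (expressed in the standard basis). Since V is invertible (lower-triangular with 1s on the diagonal, up to permutation), solve by back-substitution:
  V =
[[1, 1, 0, 0],
 [1, -1, 0, 1],
 [1, 0, 0, 0],
 [0, -1, 1, 0]]
  V a = (-1, -3, 0, 2)
Solving gives a = (0, -1, 1, -4).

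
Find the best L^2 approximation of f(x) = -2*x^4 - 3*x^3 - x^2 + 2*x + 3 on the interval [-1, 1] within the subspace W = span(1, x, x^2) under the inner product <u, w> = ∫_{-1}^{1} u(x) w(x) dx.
g(x) = -19*x^2/7 + x/5 + 111/35

The best approximation g ∈ W is the orthogonal projection of f onto W. Writing g = a_0 + a_1 x + a_2 x^2, the coefficients solve the normal equations G · a = b where
  G_{ij} = <φ_i, φ_j> and b_i = <f, φ_i>, with φ_0 = 1, φ_1 = x, φ_2 = x^2.
G =
  [2, 0, 2/3]
  [0, 2/3, 0]
  [2/3, 0, 2/5],
b = (68/15, 2/15, 36/35).
Solving gives a_0 = 111/35, a_1 = 1/5, a_2 = -19/7, so
  g(x) = -19*x^2/7 + x/5 + 111/35.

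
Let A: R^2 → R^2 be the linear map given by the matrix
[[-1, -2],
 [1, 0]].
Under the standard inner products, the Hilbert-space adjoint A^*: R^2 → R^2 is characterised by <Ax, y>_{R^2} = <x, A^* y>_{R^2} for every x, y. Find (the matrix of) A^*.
A^* = A^T =
[[-1, 1],
 [-2, 0]]

For real matrices with standard dot products, the defining identity <Ax, y> = <x, A^* y> gives (Ax)^T y = x^T (A^*) y, i.e. x^T A^T y = x^T (A^*) y. Since this holds for all x, y, we must have A^* = A^T. Therefore
A^* =
[[-1, 1],
 [-2, 0]].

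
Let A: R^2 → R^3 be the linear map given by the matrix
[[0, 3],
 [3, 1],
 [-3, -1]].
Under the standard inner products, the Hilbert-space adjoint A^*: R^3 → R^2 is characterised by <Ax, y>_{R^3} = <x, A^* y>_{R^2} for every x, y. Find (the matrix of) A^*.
A^* = A^T =
[[0, 3, -3],
 [3, 1, -1]]

For real matrices with standard dot products, the defining identity <Ax, y> = <x, A^* y> gives (Ax)^T y = x^T (A^*) y, i.e. x^T A^T y = x^T (A^*) y. Since this holds for all x, y, we must have A^* = A^T. Therefore
A^* =
[[0, 3, -3],
 [3, 1, -1]].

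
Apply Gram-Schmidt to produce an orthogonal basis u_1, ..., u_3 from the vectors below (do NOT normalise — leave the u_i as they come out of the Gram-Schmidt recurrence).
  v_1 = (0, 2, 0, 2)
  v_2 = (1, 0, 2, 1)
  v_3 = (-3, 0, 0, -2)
Orthogonal basis:
  u_1 = (0, 2, 0, 2)
  u_2 = (1, -1/2, 2, 1/2)
  u_3 = (-25/11, 7/11, 16/11, -7/11)

Apply the Gram-Schmidt recurrence
  u_1 = v_1
  u_i = v_i − Σ_{j<i} ((v_i · u_j) / (u_j · u_j)) · u_j.

Step by step this gives:
  u_1 = (0, 2, 0, 2)
  u_2 = (1, -1/2, 2, 1/2)
  u_3 = (-25/11, 7/11, 16/11, -7/11)

Orthogonality check:
  u_2 · u_1 = 0 (should be 0)
  u_3 · u_1 = 0 (should be 0)
  u_3 · u_2 = 0 (should be 0)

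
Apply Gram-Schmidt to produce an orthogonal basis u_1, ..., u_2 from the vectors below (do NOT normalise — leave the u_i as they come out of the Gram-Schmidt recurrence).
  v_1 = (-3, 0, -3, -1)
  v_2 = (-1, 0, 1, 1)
Orthogonal basis:
  u_1 = (-3, 0, -3, -1)
  u_2 = (-22/19, 0, 16/19, 18/19)

Apply the Gram-Schmidt recurrence
  u_1 = v_1
  u_i = v_i − Σ_{j<i} ((v_i · u_j) / (u_j · u_j)) · u_j.

Step by step this gives:
  u_1 = (-3, 0, -3, -1)
  u_2 = (-22/19, 0, 16/19, 18/19)

Orthogonality check:
  u_2 · u_1 = 0 (should be 0)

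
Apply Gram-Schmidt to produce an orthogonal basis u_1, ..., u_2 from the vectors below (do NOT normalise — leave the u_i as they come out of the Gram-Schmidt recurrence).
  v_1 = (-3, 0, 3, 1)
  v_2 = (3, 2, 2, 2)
Orthogonal basis:
  u_1 = (-3, 0, 3, 1)
  u_2 = (54/19, 2, 41/19, 39/19)

Apply the Gram-Schmidt recurrence
  u_1 = v_1
  u_i = v_i − Σ_{j<i} ((v_i · u_j) / (u_j · u_j)) · u_j.

Step by step this gives:
  u_1 = (-3, 0, 3, 1)
  u_2 = (54/19, 2, 41/19, 39/19)

Orthogonality check:
  u_2 · u_1 = 0 (should be 0)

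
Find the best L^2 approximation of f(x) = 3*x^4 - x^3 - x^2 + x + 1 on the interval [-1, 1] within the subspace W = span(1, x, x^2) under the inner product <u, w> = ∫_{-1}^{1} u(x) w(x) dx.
g(x) = 11*x^2/7 + 2*x/5 + 26/35

The best approximation g ∈ W is the orthogonal projection of f onto W. Writing g = a_0 + a_1 x + a_2 x^2, the coefficients solve the normal equations G · a = b where
  G_{ij} = <φ_i, φ_j> and b_i = <f, φ_i>, with φ_0 = 1, φ_1 = x, φ_2 = x^2.
G =
  [2, 0, 2/3]
  [0, 2/3, 0]
  [2/3, 0, 2/5],
b = (38/15, 4/15, 118/105).
Solving gives a_0 = 26/35, a_1 = 2/5, a_2 = 11/7, so
  g(x) = 11*x^2/7 + 2*x/5 + 26/35.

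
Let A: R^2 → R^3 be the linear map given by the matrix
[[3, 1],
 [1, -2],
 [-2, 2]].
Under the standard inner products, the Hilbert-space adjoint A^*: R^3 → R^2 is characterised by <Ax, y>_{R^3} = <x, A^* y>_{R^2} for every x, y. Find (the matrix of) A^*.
A^* = A^T =
[[3, 1, -2],
 [1, -2, 2]]

For real matrices with standard dot products, the defining identity <Ax, y> = <x, A^* y> gives (Ax)^T y = x^T (A^*) y, i.e. x^T A^T y = x^T (A^*) y. Since this holds for all x, y, we must have A^* = A^T. Therefore
A^* =
[[3, 1, -2],
 [1, -2, 2]].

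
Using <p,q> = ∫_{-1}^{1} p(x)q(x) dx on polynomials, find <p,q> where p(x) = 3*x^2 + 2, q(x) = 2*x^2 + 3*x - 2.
<p,q> = -104/15

Expand the product: p(x)·q(x) = 6*x^4 + 9*x^3 - 2*x^2 + 6*x - 4.
∫_{-1}^{1} of each monomial x^k gives [2/(k+1) if k even, 0 if k odd]. Integrating term-by-term (or equivalently evaluating the antiderivative F(x) = 6*x^5/5 + 9*x^4/4 - 2*x^3/3 + 3*x^2 - 4*x at the endpoints):
  F(1) − F(−1) = 107/60 − (523/60) = -104/15.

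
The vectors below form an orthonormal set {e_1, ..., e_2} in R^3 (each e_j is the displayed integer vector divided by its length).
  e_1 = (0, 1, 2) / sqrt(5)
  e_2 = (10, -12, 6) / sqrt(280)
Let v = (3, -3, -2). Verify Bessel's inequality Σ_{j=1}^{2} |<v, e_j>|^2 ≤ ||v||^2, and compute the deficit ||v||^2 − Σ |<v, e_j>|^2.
Σ |<v, e_j>|^2 = 283/14; ||v||^2 = 22; deficit = 25/14

Write each e_j = u_j / sqrt(<u_j, u_j>) where u_j is the displayed integer vector. Then <v, e_j> = <v, u_j> / sqrt(<u_j, u_j>), so |<v, e_j>|^2 = <v, u_j>^2 / <u_j, u_j>.
Coefficients: <v, e_1> = -7/sqrt(5), <v, e_2> = 54/sqrt(280).
Square and sum: Σ |<v, e_j>|^2 = 283/14.
Compute ||v||^2 = v·v = 22.
Deficit = 22 − 283/14 = 25/14 ≥ 0, confirming Bessel's inequality. (The deficit equals ||v − Σ <v,e_j> e_j||^2, the squared distance from v to span{e_j}.)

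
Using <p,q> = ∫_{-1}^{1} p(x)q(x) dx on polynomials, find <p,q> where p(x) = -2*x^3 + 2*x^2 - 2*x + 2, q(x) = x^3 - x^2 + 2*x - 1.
<p,q> = -1376/105

Expand the product: p(x)·q(x) = -2*x^6 + 4*x^5 - 8*x^4 + 10*x^3 - 8*x^2 + 6*x - 2.
∫_{-1}^{1} of each monomial x^k gives [2/(k+1) if k even, 0 if k odd]. Integrating term-by-term (or equivalently evaluating the antiderivative F(x) = -2*x^7/7 + 2*x^6/3 - 8*x^5/5 + 5*x^4/2 - 8*x^3/3 + 3*x^2 - 2*x at the endpoints):
  F(1) − F(−1) = -27/70 − (2671/210) = -1376/105.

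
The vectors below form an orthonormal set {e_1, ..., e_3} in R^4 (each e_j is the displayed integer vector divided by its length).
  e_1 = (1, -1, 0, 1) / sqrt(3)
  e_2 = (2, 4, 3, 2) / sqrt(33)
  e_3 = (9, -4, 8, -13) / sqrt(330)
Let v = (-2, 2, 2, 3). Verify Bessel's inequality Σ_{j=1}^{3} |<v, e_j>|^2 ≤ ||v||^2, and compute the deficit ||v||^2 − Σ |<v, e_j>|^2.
Σ |<v, e_j>|^2 = 461/30; ||v||^2 = 21; deficit = 169/30

Write each e_j = u_j / sqrt(<u_j, u_j>) where u_j is the displayed integer vector. Then <v, e_j> = <v, u_j> / sqrt(<u_j, u_j>), so |<v, e_j>|^2 = <v, u_j>^2 / <u_j, u_j>.
Coefficients: <v, e_1> = -1/sqrt(3), <v, e_2> = 16/sqrt(33), <v, e_3> = -49/sqrt(330).
Square and sum: Σ |<v, e_j>|^2 = 461/30.
Compute ||v||^2 = v·v = 21.
Deficit = 21 − 461/30 = 169/30 ≥ 0, confirming Bessel's inequality. (The deficit equals ||v − Σ <v,e_j> e_j||^2, the squared distance from v to span{e_j}.)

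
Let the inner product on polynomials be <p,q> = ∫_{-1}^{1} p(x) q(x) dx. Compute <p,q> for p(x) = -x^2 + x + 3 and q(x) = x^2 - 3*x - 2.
<p,q> = -166/15

Expand the product: p(x)·q(x) = -x^4 + 4*x^3 + 2*x^2 - 11*x - 6.
∫_{-1}^{1} of each monomial x^k gives [2/(k+1) if k even, 0 if k odd]. Integrating term-by-term (or equivalently evaluating the antiderivative F(x) = -x^5/5 + x^4 + 2*x^3/3 - 11*x^2/2 - 6*x at the endpoints):
  F(1) − F(−1) = -301/30 − (31/30) = -166/15.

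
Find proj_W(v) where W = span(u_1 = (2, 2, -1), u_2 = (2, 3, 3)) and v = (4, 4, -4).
proj_W(v) = (632/149, 564/149, -588/149)

Set up U = [u_1 | ... | u_2] ∈ R^(3×2). The projector onto W = col(U) is P = U (U^T U)^(-1) U^T.
Compute U^T U =
  [9, 7]
  [7, 22],
and U^T v = (20, 8).
Solve U^T U · c = U^T v for the coefficients: c = (384/149, -68/149). The projection is proj_W(v) = U c.
Check: (v - proj_W(v)) · u_1 = 0  (should be 0).
Check: (v - proj_W(v)) · u_2 = 0  (should be 0).
Result: proj_W(v) = (632/149, 564/149, -588/149).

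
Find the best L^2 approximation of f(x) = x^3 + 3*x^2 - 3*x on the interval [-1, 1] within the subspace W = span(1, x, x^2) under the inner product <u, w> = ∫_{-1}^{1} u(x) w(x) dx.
g(x) = 3*x^2 - 12*x/5

The best approximation g ∈ W is the orthogonal projection of f onto W. Writing g = a_0 + a_1 x + a_2 x^2, the coefficients solve the normal equations G · a = b where
  G_{ij} = <φ_i, φ_j> and b_i = <f, φ_i>, with φ_0 = 1, φ_1 = x, φ_2 = x^2.
G =
  [2, 0, 2/3]
  [0, 2/3, 0]
  [2/3, 0, 2/5],
b = (2, -8/5, 6/5).
Solving gives a_0 = 0, a_1 = -12/5, a_2 = 3, so
  g(x) = 3*x^2 - 12*x/5.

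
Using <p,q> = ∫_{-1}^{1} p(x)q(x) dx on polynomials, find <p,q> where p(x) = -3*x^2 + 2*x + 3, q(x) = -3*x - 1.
<p,q> = -8

Expand the product: p(x)·q(x) = 9*x^3 - 3*x^2 - 11*x - 3.
∫_{-1}^{1} of each monomial x^k gives [2/(k+1) if k even, 0 if k odd]. Integrating term-by-term (or equivalently evaluating the antiderivative F(x) = 9*x^4/4 - x^3 - 11*x^2/2 - 3*x at the endpoints):
  F(1) − F(−1) = -29/4 − (3/4) = -8.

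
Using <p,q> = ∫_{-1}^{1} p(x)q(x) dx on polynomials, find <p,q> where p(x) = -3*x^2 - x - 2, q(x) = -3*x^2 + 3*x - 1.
<p,q> = 58/5

Expand the product: p(x)·q(x) = 9*x^4 - 6*x^3 + 6*x^2 - 5*x + 2.
∫_{-1}^{1} of each monomial x^k gives [2/(k+1) if k even, 0 if k odd]. Integrating term-by-term (or equivalently evaluating the antiderivative F(x) = 9*x^5/5 - 3*x^4/2 + 2*x^3 - 5*x^2/2 + 2*x at the endpoints):
  F(1) − F(−1) = 9/5 − (-49/5) = 58/5.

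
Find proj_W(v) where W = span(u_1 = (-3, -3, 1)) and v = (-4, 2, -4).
proj_W(v) = (-6/19, -6/19, 2/19)

Set up U = [u_1 | ... | u_1] ∈ R^(3×1). The projector onto W = col(U) is P = U (U^T U)^(-1) U^T.
Compute U^T U =
  [19],
and U^T v = (2).
Solve U^T U · c = U^T v for the coefficients: c = (2/19). The projection is proj_W(v) = U c.
Check: (v - proj_W(v)) · u_1 = 0  (should be 0).
Result: proj_W(v) = (-6/19, -6/19, 2/19).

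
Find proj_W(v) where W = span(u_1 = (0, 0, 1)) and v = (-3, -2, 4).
proj_W(v) = (0, 0, 4)

Set up U = [u_1 | ... | u_1] ∈ R^(3×1). The projector onto W = col(U) is P = U (U^T U)^(-1) U^T.
Compute U^T U =
  [1],
and U^T v = (4).
Solve U^T U · c = U^T v for the coefficients: c = (4). The projection is proj_W(v) = U c.
Check: (v - proj_W(v)) · u_1 = 0  (should be 0).
Result: proj_W(v) = (0, 0, 4).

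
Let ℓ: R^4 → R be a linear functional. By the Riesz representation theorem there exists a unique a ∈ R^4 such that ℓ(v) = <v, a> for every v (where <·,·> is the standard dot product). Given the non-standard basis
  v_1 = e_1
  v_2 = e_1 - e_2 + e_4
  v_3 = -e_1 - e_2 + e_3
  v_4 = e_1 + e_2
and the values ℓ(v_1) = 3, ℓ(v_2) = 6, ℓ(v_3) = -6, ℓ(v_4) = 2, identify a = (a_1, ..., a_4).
a = (3, -1, -4, 2)

Write a = (a_1, ..., a_4) in the standard basis. For each basis vector v_i, ℓ(v_i) = <v_i, a> is a linear equation in the a_j's. Collect the n equations into a matrix system V a = ℓ, where row i of V is v_i (expressed in the standard basis). Since V is invertible (lower-triangular with 1s on the diagonal, up to permutation), solve by back-substitution:
  V =
[[1, 0, 0, 0],
 [1, -1, 0, 1],
 [-1, -1, 1, 0],
 [1, 1, 0, 0]]
  V a = (3, 6, -6, 2)
Solving gives a = (3, -1, -4, 2).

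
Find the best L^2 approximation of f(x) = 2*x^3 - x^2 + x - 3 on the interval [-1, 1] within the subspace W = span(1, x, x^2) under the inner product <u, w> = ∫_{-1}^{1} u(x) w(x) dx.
g(x) = -x^2 + 11*x/5 - 3

The best approximation g ∈ W is the orthogonal projection of f onto W. Writing g = a_0 + a_1 x + a_2 x^2, the coefficients solve the normal equations G · a = b where
  G_{ij} = <φ_i, φ_j> and b_i = <f, φ_i>, with φ_0 = 1, φ_1 = x, φ_2 = x^2.
G =
  [2, 0, 2/3]
  [0, 2/3, 0]
  [2/3, 0, 2/5],
b = (-20/3, 22/15, -12/5).
Solving gives a_0 = -3, a_1 = 11/5, a_2 = -1, so
  g(x) = -x^2 + 11*x/5 - 3.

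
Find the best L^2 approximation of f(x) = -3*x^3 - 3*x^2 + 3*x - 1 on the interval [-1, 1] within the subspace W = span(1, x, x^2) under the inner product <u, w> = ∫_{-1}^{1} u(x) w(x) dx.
g(x) = -3*x^2 + 6*x/5 - 1

The best approximation g ∈ W is the orthogonal projection of f onto W. Writing g = a_0 + a_1 x + a_2 x^2, the coefficients solve the normal equations G · a = b where
  G_{ij} = <φ_i, φ_j> and b_i = <f, φ_i>, with φ_0 = 1, φ_1 = x, φ_2 = x^2.
G =
  [2, 0, 2/3]
  [0, 2/3, 0]
  [2/3, 0, 2/5],
b = (-4, 4/5, -28/15).
Solving gives a_0 = -1, a_1 = 6/5, a_2 = -3, so
  g(x) = -3*x^2 + 6*x/5 - 1.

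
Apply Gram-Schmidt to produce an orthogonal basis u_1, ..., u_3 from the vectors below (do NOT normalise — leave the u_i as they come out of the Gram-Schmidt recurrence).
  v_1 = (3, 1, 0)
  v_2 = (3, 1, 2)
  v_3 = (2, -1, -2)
Orthogonal basis:
  u_1 = (3, 1, 0)
  u_2 = (0, 0, 2)
  u_3 = (1/2, -3/2, 0)

Apply the Gram-Schmidt recurrence
  u_1 = v_1
  u_i = v_i − Σ_{j<i} ((v_i · u_j) / (u_j · u_j)) · u_j.

Step by step this gives:
  u_1 = (3, 1, 0)
  u_2 = (0, 0, 2)
  u_3 = (1/2, -3/2, 0)

Orthogonality check:
  u_2 · u_1 = 0 (should be 0)
  u_3 · u_1 = 0 (should be 0)
  u_3 · u_2 = 0 (should be 0)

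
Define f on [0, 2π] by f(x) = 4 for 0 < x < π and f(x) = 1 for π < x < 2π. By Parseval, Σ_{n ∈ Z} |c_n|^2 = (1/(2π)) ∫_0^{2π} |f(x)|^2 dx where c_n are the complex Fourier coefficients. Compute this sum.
Σ |c_n|^2 = 17/2

Parseval equates the L^2 energy of f (normalised by 1/(2π)) with the ℓ^2 sum of its Fourier coefficients: (1/(2π)) ∫_0^{2π} |f|^2 = Σ |c_n|^2.
Compute the left side: (1/(2π)) [∫_0^π 4^2 dx + ∫_π^{2π} 1^2 dx] = (1/(2π)) · (16π + 1π) = (16 + 1)/2 = 17/2.
So Σ_{n ∈ Z} |c_n|^2 = 17/2.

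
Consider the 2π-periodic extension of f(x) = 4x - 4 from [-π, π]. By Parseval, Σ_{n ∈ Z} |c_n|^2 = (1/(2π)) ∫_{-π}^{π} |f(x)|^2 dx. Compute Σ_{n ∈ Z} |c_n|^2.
Σ |c_n|^2 = 16π^2/3 + 16

Expand and integrate term by term over [-π, π]:
  ∫ (4x)^2 dx = 16·(2π^3/3); ∫ 2·4·(-4)·x dx = 0 (odd integrand); ∫ (-4)^2 dx = 16·2π.
So (1/(2π)) ∫_{-π}^{π} (4x - 4)^2 dx = 16π^2/3 + 16 = 16π^2/3 + 16.
Parseval ⇒ Σ |c_n|^2 = 16π^2/3 + 16.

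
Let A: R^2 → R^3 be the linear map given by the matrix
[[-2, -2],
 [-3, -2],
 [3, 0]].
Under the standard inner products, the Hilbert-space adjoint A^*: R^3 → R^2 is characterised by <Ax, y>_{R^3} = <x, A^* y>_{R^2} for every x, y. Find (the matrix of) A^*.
A^* = A^T =
[[-2, -3, 3],
 [-2, -2, 0]]

For real matrices with standard dot products, the defining identity <Ax, y> = <x, A^* y> gives (Ax)^T y = x^T (A^*) y, i.e. x^T A^T y = x^T (A^*) y. Since this holds for all x, y, we must have A^* = A^T. Therefore
A^* =
[[-2, -3, 3],
 [-2, -2, 0]].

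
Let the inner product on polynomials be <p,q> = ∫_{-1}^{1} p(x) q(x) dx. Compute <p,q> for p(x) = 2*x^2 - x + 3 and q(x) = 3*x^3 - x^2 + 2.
<p,q> = 32/3

Expand the product: p(x)·q(x) = 6*x^5 - 5*x^4 + 10*x^3 + x^2 - 2*x + 6.
∫_{-1}^{1} of each monomial x^k gives [2/(k+1) if k even, 0 if k odd]. Integrating term-by-term (or equivalently evaluating the antiderivative F(x) = x^6 - x^5 + 5*x^4/2 + x^3/3 - x^2 + 6*x at the endpoints):
  F(1) − F(−1) = 47/6 − (-17/6) = 32/3.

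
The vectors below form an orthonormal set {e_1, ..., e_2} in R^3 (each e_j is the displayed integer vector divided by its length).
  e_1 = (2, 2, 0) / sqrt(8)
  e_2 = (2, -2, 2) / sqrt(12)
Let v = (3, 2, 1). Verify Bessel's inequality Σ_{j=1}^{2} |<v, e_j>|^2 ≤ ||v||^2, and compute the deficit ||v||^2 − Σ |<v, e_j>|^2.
Σ |<v, e_j>|^2 = 83/6; ||v||^2 = 14; deficit = 1/6

Write each e_j = u_j / sqrt(<u_j, u_j>) where u_j is the displayed integer vector. Then <v, e_j> = <v, u_j> / sqrt(<u_j, u_j>), so |<v, e_j>|^2 = <v, u_j>^2 / <u_j, u_j>.
Coefficients: <v, e_1> = 10/sqrt(8), <v, e_2> = 4/sqrt(12).
Square and sum: Σ |<v, e_j>|^2 = 83/6.
Compute ||v||^2 = v·v = 14.
Deficit = 14 − 83/6 = 1/6 ≥ 0, confirming Bessel's inequality. (The deficit equals ||v − Σ <v,e_j> e_j||^2, the squared distance from v to span{e_j}.)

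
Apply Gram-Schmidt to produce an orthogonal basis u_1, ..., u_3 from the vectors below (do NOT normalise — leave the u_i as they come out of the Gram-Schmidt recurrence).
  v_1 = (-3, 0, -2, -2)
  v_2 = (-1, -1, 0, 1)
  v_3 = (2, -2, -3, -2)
Orthogonal basis:
  u_1 = (-3, 0, -2, -2)
  u_2 = (-14/17, -1, 2/17, 19/17)
  u_3 = (52/25, -69/25, -61/25, -17/25)

Apply the Gram-Schmidt recurrence
  u_1 = v_1
  u_i = v_i − Σ_{j<i} ((v_i · u_j) / (u_j · u_j)) · u_j.

Step by step this gives:
  u_1 = (-3, 0, -2, -2)
  u_2 = (-14/17, -1, 2/17, 19/17)
  u_3 = (52/25, -69/25, -61/25, -17/25)

Orthogonality check:
  u_2 · u_1 = 0 (should be 0)
  u_3 · u_1 = 0 (should be 0)
  u_3 · u_2 = 0 (should be 0)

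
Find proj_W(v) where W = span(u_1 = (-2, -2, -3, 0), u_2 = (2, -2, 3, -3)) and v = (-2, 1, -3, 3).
proj_W(v) = (-758/361, 478/361, -1137/361, 927/361)

Set up U = [u_1 | ... | u_2] ∈ R^(4×2). The projector onto W = col(U) is P = U (U^T U)^(-1) U^T.
Compute U^T U =
  [17, -9]
  [-9, 26],
and U^T v = (11, -24).
Solve U^T U · c = U^T v for the coefficients: c = (70/361, -309/361). The projection is proj_W(v) = U c.
Check: (v - proj_W(v)) · u_1 = 0  (should be 0).
Check: (v - proj_W(v)) · u_2 = 0  (should be 0).
Result: proj_W(v) = (-758/361, 478/361, -1137/361, 927/361).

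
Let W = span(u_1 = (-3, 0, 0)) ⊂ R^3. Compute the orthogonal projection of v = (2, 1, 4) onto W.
proj_W(v) = (2, 0, 0)

Set up U = [u_1 | ... | u_1] ∈ R^(3×1). The projector onto W = col(U) is P = U (U^T U)^(-1) U^T.
Compute U^T U =
  [9],
and U^T v = (-6).
Solve U^T U · c = U^T v for the coefficients: c = (-2/3). The projection is proj_W(v) = U c.
Check: (v - proj_W(v)) · u_1 = 0  (should be 0).
Result: proj_W(v) = (2, 0, 0).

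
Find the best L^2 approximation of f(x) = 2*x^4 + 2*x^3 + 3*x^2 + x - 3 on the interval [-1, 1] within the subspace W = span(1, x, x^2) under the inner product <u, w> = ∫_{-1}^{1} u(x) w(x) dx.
g(x) = 33*x^2/7 + 11*x/5 - 111/35

The best approximation g ∈ W is the orthogonal projection of f onto W. Writing g = a_0 + a_1 x + a_2 x^2, the coefficients solve the normal equations G · a = b where
  G_{ij} = <φ_i, φ_j> and b_i = <f, φ_i>, with φ_0 = 1, φ_1 = x, φ_2 = x^2.
G =
  [2, 0, 2/3]
  [0, 2/3, 0]
  [2/3, 0, 2/5],
b = (-16/5, 22/15, -8/35).
Solving gives a_0 = -111/35, a_1 = 11/5, a_2 = 33/7, so
  g(x) = 33*x^2/7 + 11*x/5 - 111/35.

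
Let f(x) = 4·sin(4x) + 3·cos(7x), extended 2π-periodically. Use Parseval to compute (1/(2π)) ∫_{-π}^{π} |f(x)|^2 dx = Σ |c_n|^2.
Σ |c_n|^2 = 25/2

Expand |f|^2 and use orthogonality of {sin(nx), cos(mx)} on [-π, π]:
  ∫_{-π}^{π} sin(nx)^2 dx = π, ∫ cos(mx)^2 dx = π, and cross terms integrate to 0.
So ∫_{-π}^{π} f(x)^2 dx = 4^2 · π + 3^2 · π = (16 + 9)π.
Divide by 2π: (16 + 9)/2 = 25/2.
By Parseval, this equals Σ |c_n|^2.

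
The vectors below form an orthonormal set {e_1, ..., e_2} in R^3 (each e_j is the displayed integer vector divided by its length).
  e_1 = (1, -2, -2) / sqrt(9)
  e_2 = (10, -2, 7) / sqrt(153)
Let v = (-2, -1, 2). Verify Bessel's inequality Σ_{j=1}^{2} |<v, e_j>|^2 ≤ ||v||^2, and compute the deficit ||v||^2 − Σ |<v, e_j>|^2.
Σ |<v, e_j>|^2 = 32/17; ||v||^2 = 9; deficit = 121/17

Write each e_j = u_j / sqrt(<u_j, u_j>) where u_j is the displayed integer vector. Then <v, e_j> = <v, u_j> / sqrt(<u_j, u_j>), so |<v, e_j>|^2 = <v, u_j>^2 / <u_j, u_j>.
Coefficients: <v, e_1> = -4/sqrt(9), <v, e_2> = -4/sqrt(153).
Square and sum: Σ |<v, e_j>|^2 = 32/17.
Compute ||v||^2 = v·v = 9.
Deficit = 9 − 32/17 = 121/17 ≥ 0, confirming Bessel's inequality. (The deficit equals ||v − Σ <v,e_j> e_j||^2, the squared distance from v to span{e_j}.)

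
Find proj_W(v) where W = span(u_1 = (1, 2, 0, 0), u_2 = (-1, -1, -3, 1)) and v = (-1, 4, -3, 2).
proj_W(v) = (47/51, 155/51, -61/17, 61/51)

Set up U = [u_1 | ... | u_2] ∈ R^(4×2). The projector onto W = col(U) is P = U (U^T U)^(-1) U^T.
Compute U^T U =
  [5, -3]
  [-3, 12],
and U^T v = (7, 8).
Solve U^T U · c = U^T v for the coefficients: c = (36/17, 61/51). The projection is proj_W(v) = U c.
Check: (v - proj_W(v)) · u_1 = 0  (should be 0).
Check: (v - proj_W(v)) · u_2 = 0  (should be 0).
Result: proj_W(v) = (47/51, 155/51, -61/17, 61/51).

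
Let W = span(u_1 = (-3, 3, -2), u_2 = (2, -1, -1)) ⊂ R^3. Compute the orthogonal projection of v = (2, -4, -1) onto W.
proj_W(v) = (271/83, -185/83, -20/83)

Set up U = [u_1 | ... | u_2] ∈ R^(3×2). The projector onto W = col(U) is P = U (U^T U)^(-1) U^T.
Compute U^T U =
  [22, -7]
  [-7, 6],
and U^T v = (-16, 9).
Solve U^T U · c = U^T v for the coefficients: c = (-33/83, 86/83). The projection is proj_W(v) = U c.
Check: (v - proj_W(v)) · u_1 = 0  (should be 0).
Check: (v - proj_W(v)) · u_2 = 0  (should be 0).
Result: proj_W(v) = (271/83, -185/83, -20/83).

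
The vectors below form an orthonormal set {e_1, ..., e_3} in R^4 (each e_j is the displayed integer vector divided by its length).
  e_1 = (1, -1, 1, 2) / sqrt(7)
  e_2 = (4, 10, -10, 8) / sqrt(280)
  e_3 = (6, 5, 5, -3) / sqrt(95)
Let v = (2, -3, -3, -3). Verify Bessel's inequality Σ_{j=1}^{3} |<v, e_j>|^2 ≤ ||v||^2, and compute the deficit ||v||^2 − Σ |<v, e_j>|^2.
Σ |<v, e_j>|^2 = 77/19; ||v||^2 = 31; deficit = 512/19

Write each e_j = u_j / sqrt(<u_j, u_j>) where u_j is the displayed integer vector. Then <v, e_j> = <v, u_j> / sqrt(<u_j, u_j>), so |<v, e_j>|^2 = <v, u_j>^2 / <u_j, u_j>.
Coefficients: <v, e_1> = -4/sqrt(7), <v, e_2> = -16/sqrt(280), <v, e_3> = -9/sqrt(95).
Square and sum: Σ |<v, e_j>|^2 = 77/19.
Compute ||v||^2 = v·v = 31.
Deficit = 31 − 77/19 = 512/19 ≥ 0, confirming Bessel's inequality. (The deficit equals ||v − Σ <v,e_j> e_j||^2, the squared distance from v to span{e_j}.)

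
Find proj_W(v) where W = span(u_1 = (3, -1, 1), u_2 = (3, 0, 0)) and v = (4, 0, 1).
proj_W(v) = (4, -1/2, 1/2)

Set up U = [u_1 | ... | u_2] ∈ R^(3×2). The projector onto W = col(U) is P = U (U^T U)^(-1) U^T.
Compute U^T U =
  [11, 9]
  [9, 9],
and U^T v = (13, 12).
Solve U^T U · c = U^T v for the coefficients: c = (1/2, 5/6). The projection is proj_W(v) = U c.
Check: (v - proj_W(v)) · u_1 = 0  (should be 0).
Check: (v - proj_W(v)) · u_2 = 0  (should be 0).
Result: proj_W(v) = (4, -1/2, 1/2).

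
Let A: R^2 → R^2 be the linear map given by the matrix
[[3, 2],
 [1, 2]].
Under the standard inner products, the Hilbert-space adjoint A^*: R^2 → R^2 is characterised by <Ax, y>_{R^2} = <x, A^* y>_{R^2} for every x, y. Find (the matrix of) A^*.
A^* = A^T =
[[3, 1],
 [2, 2]]

For real matrices with standard dot products, the defining identity <Ax, y> = <x, A^* y> gives (Ax)^T y = x^T (A^*) y, i.e. x^T A^T y = x^T (A^*) y. Since this holds for all x, y, we must have A^* = A^T. Therefore
A^* =
[[3, 1],
 [2, 2]].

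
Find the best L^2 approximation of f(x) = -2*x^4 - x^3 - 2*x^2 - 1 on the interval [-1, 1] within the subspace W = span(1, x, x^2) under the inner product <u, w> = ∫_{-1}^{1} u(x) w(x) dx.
g(x) = -26*x^2/7 - 3*x/5 - 29/35

The best approximation g ∈ W is the orthogonal projection of f onto W. Writing g = a_0 + a_1 x + a_2 x^2, the coefficients solve the normal equations G · a = b where
  G_{ij} = <φ_i, φ_j> and b_i = <f, φ_i>, with φ_0 = 1, φ_1 = x, φ_2 = x^2.
G =
  [2, 0, 2/3]
  [0, 2/3, 0]
  [2/3, 0, 2/5],
b = (-62/15, -2/5, -214/105).
Solving gives a_0 = -29/35, a_1 = -3/5, a_2 = -26/7, so
  g(x) = -26*x^2/7 - 3*x/5 - 29/35.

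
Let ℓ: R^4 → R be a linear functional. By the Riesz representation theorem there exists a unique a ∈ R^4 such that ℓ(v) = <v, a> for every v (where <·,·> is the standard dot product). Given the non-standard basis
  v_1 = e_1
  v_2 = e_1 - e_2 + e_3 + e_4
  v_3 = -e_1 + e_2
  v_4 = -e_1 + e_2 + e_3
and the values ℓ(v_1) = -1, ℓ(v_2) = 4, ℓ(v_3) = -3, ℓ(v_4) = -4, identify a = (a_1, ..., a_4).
a = (-1, -4, -1, 2)

Write a = (a_1, ..., a_4) in the standard basis. For each basis vector v_i, ℓ(v_i) = <v_i, a> is a linear equation in the a_j's. Collect the n equations into a matrix system V a = ℓ, where row i of V is v_i (expressed in the standard basis). Since V is invertible (lower-triangular with 1s on the diagonal, up to permutation), solve by back-substitution:
  V =
[[1, 0, 0, 0],
 [1, -1, 1, 1],
 [-1, 1, 0, 0],
 [-1, 1, 1, 0]]
  V a = (-1, 4, -3, -4)
Solving gives a = (-1, -4, -1, 2).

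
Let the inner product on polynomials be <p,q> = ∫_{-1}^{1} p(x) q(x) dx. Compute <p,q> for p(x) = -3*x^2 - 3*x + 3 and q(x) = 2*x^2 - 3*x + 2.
<p,q> = 78/5

Expand the product: p(x)·q(x) = -6*x^4 + 3*x^3 + 9*x^2 - 15*x + 6.
∫_{-1}^{1} of each monomial x^k gives [2/(k+1) if k even, 0 if k odd]. Integrating term-by-term (or equivalently evaluating the antiderivative F(x) = -6*x^5/5 + 3*x^4/4 + 3*x^3 - 15*x^2/2 + 6*x at the endpoints):
  F(1) − F(−1) = 21/20 − (-291/20) = 78/5.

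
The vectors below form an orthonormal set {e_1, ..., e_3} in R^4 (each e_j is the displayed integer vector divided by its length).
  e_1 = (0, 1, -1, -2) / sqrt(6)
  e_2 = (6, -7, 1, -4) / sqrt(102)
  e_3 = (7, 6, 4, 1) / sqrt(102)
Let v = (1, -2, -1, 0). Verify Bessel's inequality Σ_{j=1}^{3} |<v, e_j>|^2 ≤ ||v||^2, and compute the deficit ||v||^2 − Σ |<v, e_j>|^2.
Σ |<v, e_j>|^2 = 9/2; ||v||^2 = 6; deficit = 3/2

Write each e_j = u_j / sqrt(<u_j, u_j>) where u_j is the displayed integer vector. Then <v, e_j> = <v, u_j> / sqrt(<u_j, u_j>), so |<v, e_j>|^2 = <v, u_j>^2 / <u_j, u_j>.
Coefficients: <v, e_1> = -1/sqrt(6), <v, e_2> = 19/sqrt(102), <v, e_3> = -9/sqrt(102).
Square and sum: Σ |<v, e_j>|^2 = 9/2.
Compute ||v||^2 = v·v = 6.
Deficit = 6 − 9/2 = 3/2 ≥ 0, confirming Bessel's inequality. (The deficit equals ||v − Σ <v,e_j> e_j||^2, the squared distance from v to span{e_j}.)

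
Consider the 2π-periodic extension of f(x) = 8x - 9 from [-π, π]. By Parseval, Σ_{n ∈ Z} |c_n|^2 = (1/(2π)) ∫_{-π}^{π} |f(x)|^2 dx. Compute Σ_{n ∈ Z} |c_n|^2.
Σ |c_n|^2 = 64π^2/3 + 81

Expand and integrate term by term over [-π, π]:
  ∫ (8x)^2 dx = 64·(2π^3/3); ∫ 2·8·(-9)·x dx = 0 (odd integrand); ∫ (-9)^2 dx = 81·2π.
So (1/(2π)) ∫_{-π}^{π} (8x - 9)^2 dx = 64π^2/3 + 81 = 64π^2/3 + 81.
Parseval ⇒ Σ |c_n|^2 = 64π^2/3 + 81.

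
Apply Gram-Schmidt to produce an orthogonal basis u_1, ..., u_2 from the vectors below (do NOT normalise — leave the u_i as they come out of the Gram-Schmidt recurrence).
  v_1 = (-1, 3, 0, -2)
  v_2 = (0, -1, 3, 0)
Orthogonal basis:
  u_1 = (-1, 3, 0, -2)
  u_2 = (-3/14, -5/14, 3, -3/7)

Apply the Gram-Schmidt recurrence
  u_1 = v_1
  u_i = v_i − Σ_{j<i} ((v_i · u_j) / (u_j · u_j)) · u_j.

Step by step this gives:
  u_1 = (-1, 3, 0, -2)
  u_2 = (-3/14, -5/14, 3, -3/7)

Orthogonality check:
  u_2 · u_1 = 0 (should be 0)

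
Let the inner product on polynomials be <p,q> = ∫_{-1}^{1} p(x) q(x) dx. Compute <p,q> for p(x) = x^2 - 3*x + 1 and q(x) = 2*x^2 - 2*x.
<p,q> = 92/15

Expand the product: p(x)·q(x) = 2*x^4 - 8*x^3 + 8*x^2 - 2*x.
∫_{-1}^{1} of each monomial x^k gives [2/(k+1) if k even, 0 if k odd]. Integrating term-by-term (or equivalently evaluating the antiderivative F(x) = 2*x^5/5 - 2*x^4 + 8*x^3/3 - x^2 at the endpoints):
  F(1) − F(−1) = 1/15 − (-91/15) = 92/15.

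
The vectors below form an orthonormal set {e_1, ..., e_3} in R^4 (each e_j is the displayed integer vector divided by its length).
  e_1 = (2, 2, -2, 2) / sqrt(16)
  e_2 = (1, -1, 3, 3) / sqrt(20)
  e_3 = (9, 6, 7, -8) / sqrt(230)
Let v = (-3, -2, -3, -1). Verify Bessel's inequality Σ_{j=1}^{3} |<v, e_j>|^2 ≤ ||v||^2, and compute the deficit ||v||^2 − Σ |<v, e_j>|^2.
Σ |<v, e_j>|^2 = 1033/46; ||v||^2 = 23; deficit = 25/46

Write each e_j = u_j / sqrt(<u_j, u_j>) where u_j is the displayed integer vector. Then <v, e_j> = <v, u_j> / sqrt(<u_j, u_j>), so |<v, e_j>|^2 = <v, u_j>^2 / <u_j, u_j>.
Coefficients: <v, e_1> = -6/sqrt(16), <v, e_2> = -13/sqrt(20), <v, e_3> = -52/sqrt(230).
Square and sum: Σ |<v, e_j>|^2 = 1033/46.
Compute ||v||^2 = v·v = 23.
Deficit = 23 − 1033/46 = 25/46 ≥ 0, confirming Bessel's inequality. (The deficit equals ||v − Σ <v,e_j> e_j||^2, the squared distance from v to span{e_j}.)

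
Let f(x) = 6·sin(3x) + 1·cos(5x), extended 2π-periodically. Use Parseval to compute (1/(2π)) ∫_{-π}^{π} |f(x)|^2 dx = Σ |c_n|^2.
Σ |c_n|^2 = 37/2

Expand |f|^2 and use orthogonality of {sin(nx), cos(mx)} on [-π, π]:
  ∫_{-π}^{π} sin(nx)^2 dx = π, ∫ cos(mx)^2 dx = π, and cross terms integrate to 0.
So ∫_{-π}^{π} f(x)^2 dx = 6^2 · π + 1^2 · π = (36 + 1)π.
Divide by 2π: (36 + 1)/2 = 37/2.
By Parseval, this equals Σ |c_n|^2.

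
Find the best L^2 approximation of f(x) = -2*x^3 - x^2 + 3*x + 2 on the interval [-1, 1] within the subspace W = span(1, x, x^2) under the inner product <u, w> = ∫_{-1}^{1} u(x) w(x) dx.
g(x) = -x^2 + 9*x/5 + 2

The best approximation g ∈ W is the orthogonal projection of f onto W. Writing g = a_0 + a_1 x + a_2 x^2, the coefficients solve the normal equations G · a = b where
  G_{ij} = <φ_i, φ_j> and b_i = <f, φ_i>, with φ_0 = 1, φ_1 = x, φ_2 = x^2.
G =
  [2, 0, 2/3]
  [0, 2/3, 0]
  [2/3, 0, 2/5],
b = (10/3, 6/5, 14/15).
Solving gives a_0 = 2, a_1 = 9/5, a_2 = -1, so
  g(x) = -x^2 + 9*x/5 + 2.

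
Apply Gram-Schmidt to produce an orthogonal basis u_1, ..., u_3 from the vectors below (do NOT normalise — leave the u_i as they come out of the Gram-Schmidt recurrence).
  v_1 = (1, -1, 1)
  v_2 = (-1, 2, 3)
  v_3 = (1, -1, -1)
Orthogonal basis:
  u_1 = (1, -1, 1)
  u_2 = (-1, 2, 3)
  u_3 = (5/21, 4/21, -1/21)

Apply the Gram-Schmidt recurrence
  u_1 = v_1
  u_i = v_i − Σ_{j<i} ((v_i · u_j) / (u_j · u_j)) · u_j.

Step by step this gives:
  u_1 = (1, -1, 1)
  u_2 = (-1, 2, 3)
  u_3 = (5/21, 4/21, -1/21)

Orthogonality check:
  u_2 · u_1 = 0 (should be 0)
  u_3 · u_1 = 0 (should be 0)
  u_3 · u_2 = 0 (should be 0)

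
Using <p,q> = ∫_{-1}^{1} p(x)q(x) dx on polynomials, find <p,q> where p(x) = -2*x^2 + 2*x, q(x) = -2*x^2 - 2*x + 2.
<p,q> = -56/15

Expand the product: p(x)·q(x) = 4*x^4 - 8*x^2 + 4*x.
∫_{-1}^{1} of each monomial x^k gives [2/(k+1) if k even, 0 if k odd]. Integrating term-by-term (or equivalently evaluating the antiderivative F(x) = 4*x^5/5 - 8*x^3/3 + 2*x^2 at the endpoints):
  F(1) − F(−1) = 2/15 − (58/15) = -56/15.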